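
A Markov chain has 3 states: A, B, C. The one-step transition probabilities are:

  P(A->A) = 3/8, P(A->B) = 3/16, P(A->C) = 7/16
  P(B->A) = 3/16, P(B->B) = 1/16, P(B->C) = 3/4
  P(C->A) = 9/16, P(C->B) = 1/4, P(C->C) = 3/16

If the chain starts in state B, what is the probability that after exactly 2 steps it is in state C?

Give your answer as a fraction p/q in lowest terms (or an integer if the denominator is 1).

Answer: 69/256

Derivation:
Computing P^2 by repeated multiplication:
P^1 =
  A: [3/8, 3/16, 7/16]
  B: [3/16, 1/16, 3/4]
  C: [9/16, 1/4, 3/16]
P^2 =
  A: [27/64, 49/256, 99/256]
  B: [129/256, 29/128, 69/256]
  C: [93/256, 43/256, 15/32]

(P^2)[B -> C] = 69/256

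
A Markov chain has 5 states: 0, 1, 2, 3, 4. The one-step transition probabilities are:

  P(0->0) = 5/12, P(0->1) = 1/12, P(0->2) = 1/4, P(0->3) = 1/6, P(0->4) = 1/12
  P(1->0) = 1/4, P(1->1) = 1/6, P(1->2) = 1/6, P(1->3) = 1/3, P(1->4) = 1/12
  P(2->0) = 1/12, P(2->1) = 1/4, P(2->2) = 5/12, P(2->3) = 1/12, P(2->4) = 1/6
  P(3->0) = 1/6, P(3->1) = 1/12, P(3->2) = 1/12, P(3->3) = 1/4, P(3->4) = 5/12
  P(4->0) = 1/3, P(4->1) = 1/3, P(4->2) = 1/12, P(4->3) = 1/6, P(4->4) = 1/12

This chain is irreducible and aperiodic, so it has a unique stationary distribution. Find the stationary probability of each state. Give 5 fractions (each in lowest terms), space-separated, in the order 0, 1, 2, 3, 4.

Answer: 3722/14595 509/2919 439/2085 2837/14595 806/4865

Derivation:
The stationary distribution satisfies pi = pi * P, i.e.:
  pi_0 = 5/12*pi_0 + 1/4*pi_1 + 1/12*pi_2 + 1/6*pi_3 + 1/3*pi_4
  pi_1 = 1/12*pi_0 + 1/6*pi_1 + 1/4*pi_2 + 1/12*pi_3 + 1/3*pi_4
  pi_2 = 1/4*pi_0 + 1/6*pi_1 + 5/12*pi_2 + 1/12*pi_3 + 1/12*pi_4
  pi_3 = 1/6*pi_0 + 1/3*pi_1 + 1/12*pi_2 + 1/4*pi_3 + 1/6*pi_4
  pi_4 = 1/12*pi_0 + 1/12*pi_1 + 1/6*pi_2 + 5/12*pi_3 + 1/12*pi_4
with normalization: pi_0 + pi_1 + pi_2 + pi_3 + pi_4 = 1.

Using the first 4 balance equations plus normalization, the linear system A*pi = b is:
  [-7/12, 1/4, 1/12, 1/6, 1/3] . pi = 0
  [1/12, -5/6, 1/4, 1/12, 1/3] . pi = 0
  [1/4, 1/6, -7/12, 1/12, 1/12] . pi = 0
  [1/6, 1/3, 1/12, -3/4, 1/6] . pi = 0
  [1, 1, 1, 1, 1] . pi = 1

Solving yields:
  pi_0 = 3722/14595
  pi_1 = 509/2919
  pi_2 = 439/2085
  pi_3 = 2837/14595
  pi_4 = 806/4865

Verification (pi * P):
  3722/14595*5/12 + 509/2919*1/4 + 439/2085*1/12 + 2837/14595*1/6 + 806/4865*1/3 = 3722/14595 = pi_0  (ok)
  3722/14595*1/12 + 509/2919*1/6 + 439/2085*1/4 + 2837/14595*1/12 + 806/4865*1/3 = 509/2919 = pi_1  (ok)
  3722/14595*1/4 + 509/2919*1/6 + 439/2085*5/12 + 2837/14595*1/12 + 806/4865*1/12 = 439/2085 = pi_2  (ok)
  3722/14595*1/6 + 509/2919*1/3 + 439/2085*1/12 + 2837/14595*1/4 + 806/4865*1/6 = 2837/14595 = pi_3  (ok)
  3722/14595*1/12 + 509/2919*1/12 + 439/2085*1/6 + 2837/14595*5/12 + 806/4865*1/12 = 806/4865 = pi_4  (ok)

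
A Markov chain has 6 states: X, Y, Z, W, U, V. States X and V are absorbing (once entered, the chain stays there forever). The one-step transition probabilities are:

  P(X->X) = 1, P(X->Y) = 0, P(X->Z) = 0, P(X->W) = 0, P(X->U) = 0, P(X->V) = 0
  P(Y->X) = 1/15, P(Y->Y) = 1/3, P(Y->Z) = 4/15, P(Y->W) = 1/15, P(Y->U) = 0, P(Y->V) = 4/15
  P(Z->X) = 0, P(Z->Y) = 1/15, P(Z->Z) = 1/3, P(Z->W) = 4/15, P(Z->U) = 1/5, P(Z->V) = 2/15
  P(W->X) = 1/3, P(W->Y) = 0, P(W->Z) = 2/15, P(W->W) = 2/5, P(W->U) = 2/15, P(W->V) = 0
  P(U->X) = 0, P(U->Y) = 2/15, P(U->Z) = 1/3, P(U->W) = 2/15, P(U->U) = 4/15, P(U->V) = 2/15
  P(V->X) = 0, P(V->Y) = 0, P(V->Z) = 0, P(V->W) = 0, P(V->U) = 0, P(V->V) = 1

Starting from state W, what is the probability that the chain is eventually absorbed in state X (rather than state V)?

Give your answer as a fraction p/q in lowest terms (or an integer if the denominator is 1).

Answer: 107/143

Derivation:
Let a_i = P(absorbed in X | start in state i).
Boundary conditions: a_X = 1, a_V = 0.
For each transient state i, a_i = sum_j P(i->j) * a_j:
  a_Y = 1/15*a_X + 1/3*a_Y + 4/15*a_Z + 1/15*a_W + 0*a_U + 4/15*a_V
  a_Z = 0*a_X + 1/15*a_Y + 1/3*a_Z + 4/15*a_W + 1/5*a_U + 2/15*a_V
  a_W = 1/3*a_X + 0*a_Y + 2/15*a_Z + 2/5*a_W + 2/15*a_U + 0*a_V
  a_U = 0*a_X + 2/15*a_Y + 1/3*a_Z + 2/15*a_W + 4/15*a_U + 2/15*a_V

Substituting a_X = 1 and a_V = 0, rearrange to (I - Q) a = r where r[i] = P(i -> X):
  [2/3, -4/15, -1/15, 0] . (a_Y, a_Z, a_W, a_U) = 1/15
  [-1/15, 2/3, -4/15, -1/5] . (a_Y, a_Z, a_W, a_U) = 0
  [0, -2/15, 3/5, -2/15] . (a_Y, a_Z, a_W, a_U) = 1/3
  [-2/15, -1/3, -2/15, 11/15] . (a_Y, a_Z, a_W, a_U) = 0

Solving yields:
  a_Y = 1075/3003
  a_Z = 125/273
  a_W = 107/143
  a_U = 1229/3003

Starting state is W, so the absorption probability is a_W = 107/143.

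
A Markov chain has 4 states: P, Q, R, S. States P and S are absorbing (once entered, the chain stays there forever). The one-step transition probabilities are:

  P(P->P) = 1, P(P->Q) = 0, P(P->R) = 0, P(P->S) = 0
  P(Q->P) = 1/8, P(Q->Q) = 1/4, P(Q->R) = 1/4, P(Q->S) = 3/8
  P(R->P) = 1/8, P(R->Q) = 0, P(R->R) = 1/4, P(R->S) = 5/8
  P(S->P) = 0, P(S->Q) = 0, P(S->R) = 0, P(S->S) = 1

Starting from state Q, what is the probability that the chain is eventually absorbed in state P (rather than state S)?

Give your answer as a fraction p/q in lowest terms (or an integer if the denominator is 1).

Answer: 2/9

Derivation:
Let a_i = P(absorbed in P | start in state i).
Boundary conditions: a_P = 1, a_S = 0.
For each transient state i, a_i = sum_j P(i->j) * a_j:
  a_Q = 1/8*a_P + 1/4*a_Q + 1/4*a_R + 3/8*a_S
  a_R = 1/8*a_P + 0*a_Q + 1/4*a_R + 5/8*a_S

Substituting a_P = 1 and a_S = 0, rearrange to (I - Q) a = r where r[i] = P(i -> P):
  [3/4, -1/4] . (a_Q, a_R) = 1/8
  [0, 3/4] . (a_Q, a_R) = 1/8

Solving yields:
  a_Q = 2/9
  a_R = 1/6

Starting state is Q, so the absorption probability is a_Q = 2/9.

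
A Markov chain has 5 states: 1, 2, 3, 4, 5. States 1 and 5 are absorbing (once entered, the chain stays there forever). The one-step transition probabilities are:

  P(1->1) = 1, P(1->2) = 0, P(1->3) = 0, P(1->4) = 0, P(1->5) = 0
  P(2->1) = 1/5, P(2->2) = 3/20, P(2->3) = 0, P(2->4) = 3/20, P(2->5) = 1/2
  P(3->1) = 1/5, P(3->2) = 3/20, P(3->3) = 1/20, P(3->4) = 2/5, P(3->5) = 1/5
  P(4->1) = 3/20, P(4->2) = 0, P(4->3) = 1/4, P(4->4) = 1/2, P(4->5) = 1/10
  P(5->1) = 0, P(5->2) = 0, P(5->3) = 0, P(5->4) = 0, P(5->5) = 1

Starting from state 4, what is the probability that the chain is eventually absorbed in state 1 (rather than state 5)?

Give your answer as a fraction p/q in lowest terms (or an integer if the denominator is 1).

Let a_i = P(absorbed in 1 | start in state i).
Boundary conditions: a_1 = 1, a_5 = 0.
For each transient state i, a_i = sum_j P(i->j) * a_j:
  a_2 = 1/5*a_1 + 3/20*a_2 + 0*a_3 + 3/20*a_4 + 1/2*a_5
  a_3 = 1/5*a_1 + 3/20*a_2 + 1/20*a_3 + 2/5*a_4 + 1/5*a_5
  a_4 = 3/20*a_1 + 0*a_2 + 1/4*a_3 + 1/2*a_4 + 1/10*a_5

Substituting a_1 = 1 and a_5 = 0, rearrange to (I - Q) a = r where r[i] = P(i -> 1):
  [17/20, 0, -3/20] . (a_2, a_3, a_4) = 1/5
  [-3/20, 19/20, -2/5] . (a_2, a_3, a_4) = 1/5
  [0, -1/4, 1/2] . (a_2, a_3, a_4) = 3/20

Solving yields:
  a_2 = 277/835
  a_3 = 247/501
  a_4 = 1369/2505

Starting state is 4, so the absorption probability is a_4 = 1369/2505.

Answer: 1369/2505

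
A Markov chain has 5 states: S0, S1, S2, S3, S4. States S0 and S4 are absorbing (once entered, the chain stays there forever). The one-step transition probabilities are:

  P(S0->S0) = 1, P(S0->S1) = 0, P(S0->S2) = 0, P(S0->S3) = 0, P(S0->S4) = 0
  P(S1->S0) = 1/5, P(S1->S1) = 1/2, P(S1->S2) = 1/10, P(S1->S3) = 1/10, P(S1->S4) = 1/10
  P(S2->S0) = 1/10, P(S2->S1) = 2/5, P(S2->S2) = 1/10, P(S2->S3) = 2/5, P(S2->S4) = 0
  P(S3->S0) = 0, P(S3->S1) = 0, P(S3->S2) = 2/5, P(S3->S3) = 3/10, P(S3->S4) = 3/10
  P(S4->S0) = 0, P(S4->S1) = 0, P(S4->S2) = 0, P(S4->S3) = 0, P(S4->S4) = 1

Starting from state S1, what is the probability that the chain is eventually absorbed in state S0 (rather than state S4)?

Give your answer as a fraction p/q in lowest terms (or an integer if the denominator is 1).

Answer: 105/191

Derivation:
Let a_i = P(absorbed in S0 | start in state i).
Boundary conditions: a_S0 = 1, a_S4 = 0.
For each transient state i, a_i = sum_j P(i->j) * a_j:
  a_S1 = 1/5*a_S0 + 1/2*a_S1 + 1/10*a_S2 + 1/10*a_S3 + 1/10*a_S4
  a_S2 = 1/10*a_S0 + 2/5*a_S1 + 1/10*a_S2 + 2/5*a_S3 + 0*a_S4
  a_S3 = 0*a_S0 + 0*a_S1 + 2/5*a_S2 + 3/10*a_S3 + 3/10*a_S4

Substituting a_S0 = 1 and a_S4 = 0, rearrange to (I - Q) a = r where r[i] = P(i -> S0):
  [1/2, -1/10, -1/10] . (a_S1, a_S2, a_S3) = 1/5
  [-2/5, 9/10, -2/5] . (a_S1, a_S2, a_S3) = 1/10
  [0, -2/5, 7/10] . (a_S1, a_S2, a_S3) = 0

Solving yields:
  a_S1 = 105/191
  a_S2 = 91/191
  a_S3 = 52/191

Starting state is S1, so the absorption probability is a_S1 = 105/191.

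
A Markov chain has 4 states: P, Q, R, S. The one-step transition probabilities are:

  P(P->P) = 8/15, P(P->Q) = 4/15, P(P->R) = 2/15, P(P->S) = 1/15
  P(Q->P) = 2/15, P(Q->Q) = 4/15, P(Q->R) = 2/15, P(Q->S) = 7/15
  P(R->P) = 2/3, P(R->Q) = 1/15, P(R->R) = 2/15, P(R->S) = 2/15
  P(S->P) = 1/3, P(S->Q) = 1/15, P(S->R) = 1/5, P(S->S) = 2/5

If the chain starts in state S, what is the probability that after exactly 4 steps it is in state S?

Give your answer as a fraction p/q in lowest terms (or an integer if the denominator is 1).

Answer: 1256/5625

Derivation:
Computing P^4 by repeated multiplication:
P^1 =
  P: [8/15, 4/15, 2/15, 1/15]
  Q: [2/15, 4/15, 2/15, 7/15]
  R: [2/3, 1/15, 2/15, 2/15]
  S: [1/3, 1/15, 1/5, 2/5]
P^2 =
  P: [97/225, 17/75, 31/225, 46/225]
  Q: [79/225, 11/75, 37/225, 76/225]
  R: [112/225, 16/75, 32/225, 11/75]
  S: [34/75, 11/75, 4/25, 6/25]
P^3 =
  P: [1418/3375, 223/1125, 496/3375, 88/375]
  Q: [1448/3375, 187/1125, 526/3375, 56/225]
  R: [1477/3375, 47/225, 161/1125, 142/675]
  S: [56/125, 14/75, 56/375, 27/125]
P^4 =
  P: [21602/50625, 3212/16875, 838/5625, 2369/10125]
  Q: [22166/50625, 3134/16875, 506/3375, 11467/50625]
  R: [7202/16875, 3307/16875, 1492/10125, 11638/50625]
  S: [2449/5625, 121/625, 277/1875, 1256/5625]

(P^4)[S -> S] = 1256/5625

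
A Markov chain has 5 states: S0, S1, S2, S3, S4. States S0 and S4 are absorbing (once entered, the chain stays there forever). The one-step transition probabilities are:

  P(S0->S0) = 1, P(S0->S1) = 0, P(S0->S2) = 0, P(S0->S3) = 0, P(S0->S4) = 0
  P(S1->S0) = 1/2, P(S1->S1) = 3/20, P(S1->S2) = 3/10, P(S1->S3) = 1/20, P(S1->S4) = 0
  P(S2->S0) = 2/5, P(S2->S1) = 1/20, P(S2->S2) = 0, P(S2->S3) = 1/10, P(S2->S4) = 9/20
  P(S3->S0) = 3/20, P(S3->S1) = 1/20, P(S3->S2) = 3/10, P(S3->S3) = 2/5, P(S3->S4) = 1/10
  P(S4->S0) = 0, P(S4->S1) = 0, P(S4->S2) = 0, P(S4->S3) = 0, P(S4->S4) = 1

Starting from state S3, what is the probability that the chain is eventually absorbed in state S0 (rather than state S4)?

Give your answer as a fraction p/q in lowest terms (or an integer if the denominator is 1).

Answer: 1063/1883

Derivation:
Let a_i = P(absorbed in S0 | start in state i).
Boundary conditions: a_S0 = 1, a_S4 = 0.
For each transient state i, a_i = sum_j P(i->j) * a_j:
  a_S1 = 1/2*a_S0 + 3/20*a_S1 + 3/10*a_S2 + 1/20*a_S3 + 0*a_S4
  a_S2 = 2/5*a_S0 + 1/20*a_S1 + 0*a_S2 + 1/10*a_S3 + 9/20*a_S4
  a_S3 = 3/20*a_S0 + 1/20*a_S1 + 3/10*a_S2 + 2/5*a_S3 + 1/10*a_S4

Substituting a_S0 = 1 and a_S4 = 0, rearrange to (I - Q) a = r where r[i] = P(i -> S0):
  [17/20, -3/10, -1/20] . (a_S1, a_S2, a_S3) = 1/2
  [-1/20, 1, -1/10] . (a_S1, a_S2, a_S3) = 2/5
  [-1/20, -3/10, 3/5] . (a_S1, a_S2, a_S3) = 3/20

Solving yields:
  a_S1 = 1500/1883
  a_S2 = 267/538
  a_S3 = 1063/1883

Starting state is S3, so the absorption probability is a_S3 = 1063/1883.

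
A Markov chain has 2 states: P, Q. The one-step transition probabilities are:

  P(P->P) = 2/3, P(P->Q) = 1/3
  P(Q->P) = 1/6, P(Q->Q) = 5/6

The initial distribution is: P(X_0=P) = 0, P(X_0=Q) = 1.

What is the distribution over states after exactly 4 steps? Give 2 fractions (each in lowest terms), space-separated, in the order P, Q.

Propagating the distribution step by step (d_{t+1} = d_t * P):
d_0 = (P=0, Q=1)
  d_1[P] = 0*2/3 + 1*1/6 = 1/6
  d_1[Q] = 0*1/3 + 1*5/6 = 5/6
d_1 = (P=1/6, Q=5/6)
  d_2[P] = 1/6*2/3 + 5/6*1/6 = 1/4
  d_2[Q] = 1/6*1/3 + 5/6*5/6 = 3/4
d_2 = (P=1/4, Q=3/4)
  d_3[P] = 1/4*2/3 + 3/4*1/6 = 7/24
  d_3[Q] = 1/4*1/3 + 3/4*5/6 = 17/24
d_3 = (P=7/24, Q=17/24)
  d_4[P] = 7/24*2/3 + 17/24*1/6 = 5/16
  d_4[Q] = 7/24*1/3 + 17/24*5/6 = 11/16
d_4 = (P=5/16, Q=11/16)

Answer: 5/16 11/16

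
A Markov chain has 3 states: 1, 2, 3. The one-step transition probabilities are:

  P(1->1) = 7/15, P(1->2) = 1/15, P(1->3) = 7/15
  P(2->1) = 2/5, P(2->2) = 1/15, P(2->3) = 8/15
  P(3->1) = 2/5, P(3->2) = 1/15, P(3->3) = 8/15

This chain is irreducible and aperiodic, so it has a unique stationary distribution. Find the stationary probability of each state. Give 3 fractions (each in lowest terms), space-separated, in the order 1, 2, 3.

The stationary distribution satisfies pi = pi * P, i.e.:
  pi_1 = 7/15*pi_1 + 2/5*pi_2 + 2/5*pi_3
  pi_2 = 1/15*pi_1 + 1/15*pi_2 + 1/15*pi_3
  pi_3 = 7/15*pi_1 + 8/15*pi_2 + 8/15*pi_3
with normalization: pi_1 + pi_2 + pi_3 = 1.

Using the first 2 balance equations plus normalization, the linear system A*pi = b is:
  [-8/15, 2/5, 2/5] . pi = 0
  [1/15, -14/15, 1/15] . pi = 0
  [1, 1, 1] . pi = 1

Solving yields:
  pi_1 = 3/7
  pi_2 = 1/15
  pi_3 = 53/105

Verification (pi * P):
  3/7*7/15 + 1/15*2/5 + 53/105*2/5 = 3/7 = pi_1  (ok)
  3/7*1/15 + 1/15*1/15 + 53/105*1/15 = 1/15 = pi_2  (ok)
  3/7*7/15 + 1/15*8/15 + 53/105*8/15 = 53/105 = pi_3  (ok)

Answer: 3/7 1/15 53/105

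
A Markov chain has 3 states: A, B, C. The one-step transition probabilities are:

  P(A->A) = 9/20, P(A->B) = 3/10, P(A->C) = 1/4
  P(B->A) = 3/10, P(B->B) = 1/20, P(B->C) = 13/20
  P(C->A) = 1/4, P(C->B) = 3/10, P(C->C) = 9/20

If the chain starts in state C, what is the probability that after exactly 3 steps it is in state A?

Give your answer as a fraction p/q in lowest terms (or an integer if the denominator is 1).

Computing P^3 by repeated multiplication:
P^1 =
  A: [9/20, 3/10, 1/4]
  B: [3/10, 1/20, 13/20]
  C: [1/4, 3/10, 9/20]
P^2 =
  A: [71/200, 9/40, 21/50]
  B: [5/16, 23/80, 2/5]
  C: [63/200, 9/40, 23/50]
P^3 =
  A: [1329/4000, 39/160, 53/125]
  B: [523/1600, 73/320, 89/200]
  C: [1297/4000, 39/160, 54/125]

(P^3)[C -> A] = 1297/4000

Answer: 1297/4000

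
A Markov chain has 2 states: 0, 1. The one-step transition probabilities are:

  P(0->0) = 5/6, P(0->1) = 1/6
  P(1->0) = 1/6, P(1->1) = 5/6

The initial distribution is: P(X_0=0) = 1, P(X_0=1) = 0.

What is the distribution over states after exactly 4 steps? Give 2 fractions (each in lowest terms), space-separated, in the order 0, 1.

Propagating the distribution step by step (d_{t+1} = d_t * P):
d_0 = (0=1, 1=0)
  d_1[0] = 1*5/6 + 0*1/6 = 5/6
  d_1[1] = 1*1/6 + 0*5/6 = 1/6
d_1 = (0=5/6, 1=1/6)
  d_2[0] = 5/6*5/6 + 1/6*1/6 = 13/18
  d_2[1] = 5/6*1/6 + 1/6*5/6 = 5/18
d_2 = (0=13/18, 1=5/18)
  d_3[0] = 13/18*5/6 + 5/18*1/6 = 35/54
  d_3[1] = 13/18*1/6 + 5/18*5/6 = 19/54
d_3 = (0=35/54, 1=19/54)
  d_4[0] = 35/54*5/6 + 19/54*1/6 = 97/162
  d_4[1] = 35/54*1/6 + 19/54*5/6 = 65/162
d_4 = (0=97/162, 1=65/162)

Answer: 97/162 65/162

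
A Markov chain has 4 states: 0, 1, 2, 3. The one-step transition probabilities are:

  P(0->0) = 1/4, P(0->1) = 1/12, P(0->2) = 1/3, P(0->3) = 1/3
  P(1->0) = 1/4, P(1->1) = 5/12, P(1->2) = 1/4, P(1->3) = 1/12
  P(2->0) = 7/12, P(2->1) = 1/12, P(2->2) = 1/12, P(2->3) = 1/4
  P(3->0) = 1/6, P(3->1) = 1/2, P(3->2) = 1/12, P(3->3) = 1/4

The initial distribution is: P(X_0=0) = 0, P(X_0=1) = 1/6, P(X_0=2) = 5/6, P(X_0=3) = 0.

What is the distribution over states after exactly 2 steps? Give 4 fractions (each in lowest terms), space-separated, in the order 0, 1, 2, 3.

Answer: 29/108 2/9 103/432 13/48

Derivation:
Propagating the distribution step by step (d_{t+1} = d_t * P):
d_0 = (0=0, 1=1/6, 2=5/6, 3=0)
  d_1[0] = 0*1/4 + 1/6*1/4 + 5/6*7/12 + 0*1/6 = 19/36
  d_1[1] = 0*1/12 + 1/6*5/12 + 5/6*1/12 + 0*1/2 = 5/36
  d_1[2] = 0*1/3 + 1/6*1/4 + 5/6*1/12 + 0*1/12 = 1/9
  d_1[3] = 0*1/3 + 1/6*1/12 + 5/6*1/4 + 0*1/4 = 2/9
d_1 = (0=19/36, 1=5/36, 2=1/9, 3=2/9)
  d_2[0] = 19/36*1/4 + 5/36*1/4 + 1/9*7/12 + 2/9*1/6 = 29/108
  d_2[1] = 19/36*1/12 + 5/36*5/12 + 1/9*1/12 + 2/9*1/2 = 2/9
  d_2[2] = 19/36*1/3 + 5/36*1/4 + 1/9*1/12 + 2/9*1/12 = 103/432
  d_2[3] = 19/36*1/3 + 5/36*1/12 + 1/9*1/4 + 2/9*1/4 = 13/48
d_2 = (0=29/108, 1=2/9, 2=103/432, 3=13/48)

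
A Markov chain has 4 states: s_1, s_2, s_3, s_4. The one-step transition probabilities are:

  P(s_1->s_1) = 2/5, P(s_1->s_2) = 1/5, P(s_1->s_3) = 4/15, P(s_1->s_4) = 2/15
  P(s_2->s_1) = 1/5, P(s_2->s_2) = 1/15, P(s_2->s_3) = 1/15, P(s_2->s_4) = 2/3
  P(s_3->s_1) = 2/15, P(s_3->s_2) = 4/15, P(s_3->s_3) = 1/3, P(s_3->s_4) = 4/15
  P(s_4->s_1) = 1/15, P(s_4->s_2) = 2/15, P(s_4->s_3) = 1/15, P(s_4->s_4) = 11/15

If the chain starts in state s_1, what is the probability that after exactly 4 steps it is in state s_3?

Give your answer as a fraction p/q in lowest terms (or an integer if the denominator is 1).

Computing P^4 by repeated multiplication:
P^1 =
  s_1: [2/5, 1/5, 4/15, 2/15]
  s_2: [1/5, 1/15, 1/15, 2/3]
  s_3: [2/15, 4/15, 1/3, 4/15]
  s_4: [1/15, 2/15, 1/15, 11/15]
P^2 =
  s_1: [11/45, 41/225, 49/225, 16/45]
  s_2: [11/75, 34/225, 28/225, 26/45]
  s_3: [38/225, 38/225, 41/225, 12/25]
  s_4: [1/9, 31/225, 22/225, 49/75]
P^3 =
  s_1: [631/3375, 562/3375, 586/3375, 532/1125]
  s_2: [18/125, 101/675, 436/3375, 1948/3375]
  s_3: [532/3375, 532/3375, 503/3375, 1808/3375]
  s_4: [434/3375, 488/3375, 388/3375, 413/675]
P^4 =
  s_1: [1648/10125, 7991/50625, 7612/50625, 26782/50625]
  s_2: [2417/16875, 7603/50625, 6577/50625, 29194/50625]
  s_3: [2534/16875, 7756/50625, 6983/50625, 9428/16875]
  s_4: [2303/16875, 7472/50625, 6229/50625, 667/1125]

(P^4)[s_1 -> s_3] = 7612/50625

Answer: 7612/50625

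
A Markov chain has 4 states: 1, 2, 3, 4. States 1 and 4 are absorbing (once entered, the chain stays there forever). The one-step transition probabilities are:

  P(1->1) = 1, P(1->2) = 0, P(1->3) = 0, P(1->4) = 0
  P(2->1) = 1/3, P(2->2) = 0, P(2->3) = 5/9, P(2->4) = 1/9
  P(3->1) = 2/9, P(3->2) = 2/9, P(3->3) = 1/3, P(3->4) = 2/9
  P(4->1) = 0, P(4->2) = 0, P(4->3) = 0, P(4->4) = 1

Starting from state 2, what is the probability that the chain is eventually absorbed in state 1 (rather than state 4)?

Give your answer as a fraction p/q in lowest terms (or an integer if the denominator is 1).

Let a_i = P(absorbed in 1 | start in state i).
Boundary conditions: a_1 = 1, a_4 = 0.
For each transient state i, a_i = sum_j P(i->j) * a_j:
  a_2 = 1/3*a_1 + 0*a_2 + 5/9*a_3 + 1/9*a_4
  a_3 = 2/9*a_1 + 2/9*a_2 + 1/3*a_3 + 2/9*a_4

Substituting a_1 = 1 and a_4 = 0, rearrange to (I - Q) a = r where r[i] = P(i -> 1):
  [1, -5/9] . (a_2, a_3) = 1/3
  [-2/9, 2/3] . (a_2, a_3) = 2/9

Solving yields:
  a_2 = 7/11
  a_3 = 6/11

Starting state is 2, so the absorption probability is a_2 = 7/11.

Answer: 7/11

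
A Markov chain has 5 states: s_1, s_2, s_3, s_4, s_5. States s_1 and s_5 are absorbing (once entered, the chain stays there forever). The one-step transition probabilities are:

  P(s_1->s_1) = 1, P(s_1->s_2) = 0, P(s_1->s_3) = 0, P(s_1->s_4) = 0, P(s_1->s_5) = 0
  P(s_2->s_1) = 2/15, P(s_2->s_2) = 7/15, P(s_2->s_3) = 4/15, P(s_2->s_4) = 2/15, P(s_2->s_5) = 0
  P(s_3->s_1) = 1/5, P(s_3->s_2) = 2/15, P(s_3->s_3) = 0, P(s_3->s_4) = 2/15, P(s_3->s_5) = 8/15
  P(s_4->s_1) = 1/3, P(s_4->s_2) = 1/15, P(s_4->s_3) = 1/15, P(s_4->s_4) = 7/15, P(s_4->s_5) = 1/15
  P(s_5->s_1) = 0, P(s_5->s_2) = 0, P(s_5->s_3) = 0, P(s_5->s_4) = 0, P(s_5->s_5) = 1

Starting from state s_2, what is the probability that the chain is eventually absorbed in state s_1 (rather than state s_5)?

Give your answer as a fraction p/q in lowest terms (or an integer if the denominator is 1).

Answer: 264/419

Derivation:
Let a_i = P(absorbed in s_1 | start in state i).
Boundary conditions: a_s_1 = 1, a_s_5 = 0.
For each transient state i, a_i = sum_j P(i->j) * a_j:
  a_s_2 = 2/15*a_s_1 + 7/15*a_s_2 + 4/15*a_s_3 + 2/15*a_s_4 + 0*a_s_5
  a_s_3 = 1/5*a_s_1 + 2/15*a_s_2 + 0*a_s_3 + 2/15*a_s_4 + 8/15*a_s_5
  a_s_4 = 1/3*a_s_1 + 1/15*a_s_2 + 1/15*a_s_3 + 7/15*a_s_4 + 1/15*a_s_5

Substituting a_s_1 = 1 and a_s_5 = 0, rearrange to (I - Q) a = r where r[i] = P(i -> s_1):
  [8/15, -4/15, -2/15] . (a_s_2, a_s_3, a_s_4) = 2/15
  [-2/15, 1, -2/15] . (a_s_2, a_s_3, a_s_4) = 1/5
  [-1/15, -1/15, 8/15] . (a_s_2, a_s_3, a_s_4) = 1/3

Solving yields:
  a_s_2 = 264/419
  a_s_3 = 161/419
  a_s_4 = 315/419

Starting state is s_2, so the absorption probability is a_s_2 = 264/419.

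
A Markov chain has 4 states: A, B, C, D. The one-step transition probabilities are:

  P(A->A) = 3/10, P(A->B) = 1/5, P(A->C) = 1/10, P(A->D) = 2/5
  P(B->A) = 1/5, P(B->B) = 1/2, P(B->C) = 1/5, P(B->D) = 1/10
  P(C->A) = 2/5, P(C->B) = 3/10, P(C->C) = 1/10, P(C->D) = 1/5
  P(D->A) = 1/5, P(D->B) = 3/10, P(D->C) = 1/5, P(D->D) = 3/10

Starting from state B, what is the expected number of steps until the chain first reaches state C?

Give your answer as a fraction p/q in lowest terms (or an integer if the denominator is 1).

Answer: 45/8

Derivation:
Let h_i = expected steps to first reach C from state i.
Boundary: h_C = 0.
First-step equations for the other states:
  h_A = 1 + 3/10*h_A + 1/5*h_B + 1/10*h_C + 2/5*h_D
  h_B = 1 + 1/5*h_A + 1/2*h_B + 1/5*h_C + 1/10*h_D
  h_D = 1 + 1/5*h_A + 3/10*h_B + 1/5*h_C + 3/10*h_D

Substituting h_C = 0 and rearranging gives the linear system (I - Q) h = 1:
  [7/10, -1/5, -2/5] . (h_A, h_B, h_D) = 1
  [-1/5, 1/2, -1/10] . (h_A, h_B, h_D) = 1
  [-1/5, -3/10, 7/10] . (h_A, h_B, h_D) = 1

Solving yields:
  h_A = 25/4
  h_B = 45/8
  h_D = 45/8

Starting state is B, so the expected hitting time is h_B = 45/8.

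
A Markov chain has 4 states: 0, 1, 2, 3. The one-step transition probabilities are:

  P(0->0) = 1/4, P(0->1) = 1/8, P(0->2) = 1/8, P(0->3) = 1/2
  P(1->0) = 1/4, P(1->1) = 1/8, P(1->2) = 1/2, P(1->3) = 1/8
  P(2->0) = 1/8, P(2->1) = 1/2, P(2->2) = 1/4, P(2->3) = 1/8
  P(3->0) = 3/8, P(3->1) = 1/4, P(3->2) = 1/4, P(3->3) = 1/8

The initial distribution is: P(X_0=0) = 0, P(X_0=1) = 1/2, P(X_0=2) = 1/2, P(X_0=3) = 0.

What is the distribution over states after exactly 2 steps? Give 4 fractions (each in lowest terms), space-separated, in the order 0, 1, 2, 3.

Answer: 7/32 9/32 39/128 25/128

Derivation:
Propagating the distribution step by step (d_{t+1} = d_t * P):
d_0 = (0=0, 1=1/2, 2=1/2, 3=0)
  d_1[0] = 0*1/4 + 1/2*1/4 + 1/2*1/8 + 0*3/8 = 3/16
  d_1[1] = 0*1/8 + 1/2*1/8 + 1/2*1/2 + 0*1/4 = 5/16
  d_1[2] = 0*1/8 + 1/2*1/2 + 1/2*1/4 + 0*1/4 = 3/8
  d_1[3] = 0*1/2 + 1/2*1/8 + 1/2*1/8 + 0*1/8 = 1/8
d_1 = (0=3/16, 1=5/16, 2=3/8, 3=1/8)
  d_2[0] = 3/16*1/4 + 5/16*1/4 + 3/8*1/8 + 1/8*3/8 = 7/32
  d_2[1] = 3/16*1/8 + 5/16*1/8 + 3/8*1/2 + 1/8*1/4 = 9/32
  d_2[2] = 3/16*1/8 + 5/16*1/2 + 3/8*1/4 + 1/8*1/4 = 39/128
  d_2[3] = 3/16*1/2 + 5/16*1/8 + 3/8*1/8 + 1/8*1/8 = 25/128
d_2 = (0=7/32, 1=9/32, 2=39/128, 3=25/128)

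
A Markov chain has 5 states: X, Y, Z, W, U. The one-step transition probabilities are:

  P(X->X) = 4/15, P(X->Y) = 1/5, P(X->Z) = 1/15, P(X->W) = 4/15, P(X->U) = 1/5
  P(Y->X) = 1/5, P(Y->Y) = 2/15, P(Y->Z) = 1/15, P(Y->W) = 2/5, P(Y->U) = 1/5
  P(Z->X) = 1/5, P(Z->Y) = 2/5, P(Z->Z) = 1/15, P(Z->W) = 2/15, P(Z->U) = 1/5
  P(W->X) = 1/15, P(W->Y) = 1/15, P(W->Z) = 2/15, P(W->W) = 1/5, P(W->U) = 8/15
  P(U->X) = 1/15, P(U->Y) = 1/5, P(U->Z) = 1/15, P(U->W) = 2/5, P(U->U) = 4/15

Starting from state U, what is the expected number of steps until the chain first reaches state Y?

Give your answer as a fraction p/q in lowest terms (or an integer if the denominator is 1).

Answer: 24690/4369

Derivation:
Let h_i = expected steps to first reach Y from state i.
Boundary: h_Y = 0.
First-step equations for the other states:
  h_X = 1 + 4/15*h_X + 1/5*h_Y + 1/15*h_Z + 4/15*h_W + 1/5*h_U
  h_Z = 1 + 1/5*h_X + 2/5*h_Y + 1/15*h_Z + 2/15*h_W + 1/5*h_U
  h_W = 1 + 1/15*h_X + 1/15*h_Y + 2/15*h_Z + 1/5*h_W + 8/15*h_U
  h_U = 1 + 1/15*h_X + 1/5*h_Y + 1/15*h_Z + 2/5*h_W + 4/15*h_U

Substituting h_Y = 0 and rearranging gives the linear system (I - Q) h = 1:
  [11/15, -1/15, -4/15, -1/5] . (h_X, h_Z, h_W, h_U) = 1
  [-1/5, 14/15, -2/15, -1/5] . (h_X, h_Z, h_W, h_U) = 1
  [-1/15, -2/15, 4/5, -8/15] . (h_X, h_Z, h_W, h_U) = 1
  [-1/15, -1/15, -2/5, 11/15] . (h_X, h_Z, h_W, h_U) = 1

Solving yields:
  h_X = 24285/4369
  h_Z = 19050/4369
  h_W = 27120/4369
  h_U = 24690/4369

Starting state is U, so the expected hitting time is h_U = 24690/4369.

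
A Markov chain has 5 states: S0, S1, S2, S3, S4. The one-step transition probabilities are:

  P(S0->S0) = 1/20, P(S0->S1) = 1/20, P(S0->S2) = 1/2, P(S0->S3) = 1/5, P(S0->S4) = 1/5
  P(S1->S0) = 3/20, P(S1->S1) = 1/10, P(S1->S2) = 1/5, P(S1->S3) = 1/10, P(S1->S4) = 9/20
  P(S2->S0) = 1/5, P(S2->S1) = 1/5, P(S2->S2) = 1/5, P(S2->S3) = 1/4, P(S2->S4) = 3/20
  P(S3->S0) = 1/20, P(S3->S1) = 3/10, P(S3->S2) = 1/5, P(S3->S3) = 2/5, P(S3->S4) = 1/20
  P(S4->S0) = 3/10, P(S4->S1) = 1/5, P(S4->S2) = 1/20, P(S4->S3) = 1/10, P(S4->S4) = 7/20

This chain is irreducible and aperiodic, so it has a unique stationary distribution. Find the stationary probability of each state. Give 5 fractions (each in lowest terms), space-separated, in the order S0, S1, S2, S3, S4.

Answer: 361/2266 1625/9064 961/4532 1913/9064 270/1133

Derivation:
The stationary distribution satisfies pi = pi * P, i.e.:
  pi_S0 = 1/20*pi_S0 + 3/20*pi_S1 + 1/5*pi_S2 + 1/20*pi_S3 + 3/10*pi_S4
  pi_S1 = 1/20*pi_S0 + 1/10*pi_S1 + 1/5*pi_S2 + 3/10*pi_S3 + 1/5*pi_S4
  pi_S2 = 1/2*pi_S0 + 1/5*pi_S1 + 1/5*pi_S2 + 1/5*pi_S3 + 1/20*pi_S4
  pi_S3 = 1/5*pi_S0 + 1/10*pi_S1 + 1/4*pi_S2 + 2/5*pi_S3 + 1/10*pi_S4
  pi_S4 = 1/5*pi_S0 + 9/20*pi_S1 + 3/20*pi_S2 + 1/20*pi_S3 + 7/20*pi_S4
with normalization: pi_S0 + pi_S1 + pi_S2 + pi_S3 + pi_S4 = 1.

Using the first 4 balance equations plus normalization, the linear system A*pi = b is:
  [-19/20, 3/20, 1/5, 1/20, 3/10] . pi = 0
  [1/20, -9/10, 1/5, 3/10, 1/5] . pi = 0
  [1/2, 1/5, -4/5, 1/5, 1/20] . pi = 0
  [1/5, 1/10, 1/4, -3/5, 1/10] . pi = 0
  [1, 1, 1, 1, 1] . pi = 1

Solving yields:
  pi_S0 = 361/2266
  pi_S1 = 1625/9064
  pi_S2 = 961/4532
  pi_S3 = 1913/9064
  pi_S4 = 270/1133

Verification (pi * P):
  361/2266*1/20 + 1625/9064*3/20 + 961/4532*1/5 + 1913/9064*1/20 + 270/1133*3/10 = 361/2266 = pi_S0  (ok)
  361/2266*1/20 + 1625/9064*1/10 + 961/4532*1/5 + 1913/9064*3/10 + 270/1133*1/5 = 1625/9064 = pi_S1  (ok)
  361/2266*1/2 + 1625/9064*1/5 + 961/4532*1/5 + 1913/9064*1/5 + 270/1133*1/20 = 961/4532 = pi_S2  (ok)
  361/2266*1/5 + 1625/9064*1/10 + 961/4532*1/4 + 1913/9064*2/5 + 270/1133*1/10 = 1913/9064 = pi_S3  (ok)
  361/2266*1/5 + 1625/9064*9/20 + 961/4532*3/20 + 1913/9064*1/20 + 270/1133*7/20 = 270/1133 = pi_S4  (ok)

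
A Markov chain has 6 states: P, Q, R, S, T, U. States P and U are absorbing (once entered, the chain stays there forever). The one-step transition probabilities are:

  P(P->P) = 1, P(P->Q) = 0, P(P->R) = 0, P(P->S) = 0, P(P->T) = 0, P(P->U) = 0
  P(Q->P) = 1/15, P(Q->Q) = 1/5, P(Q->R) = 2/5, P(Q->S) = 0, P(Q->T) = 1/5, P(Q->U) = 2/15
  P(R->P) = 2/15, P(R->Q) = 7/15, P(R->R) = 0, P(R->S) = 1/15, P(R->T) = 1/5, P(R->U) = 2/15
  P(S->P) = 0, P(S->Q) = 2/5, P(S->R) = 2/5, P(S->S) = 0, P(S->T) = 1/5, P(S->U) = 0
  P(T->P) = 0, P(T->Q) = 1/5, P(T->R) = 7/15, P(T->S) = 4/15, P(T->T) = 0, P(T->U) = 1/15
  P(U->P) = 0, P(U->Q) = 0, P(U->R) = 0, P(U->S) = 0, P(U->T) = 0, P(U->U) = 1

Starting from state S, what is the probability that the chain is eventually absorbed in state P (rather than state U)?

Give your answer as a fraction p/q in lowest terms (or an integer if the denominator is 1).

Let a_i = P(absorbed in P | start in state i).
Boundary conditions: a_P = 1, a_U = 0.
For each transient state i, a_i = sum_j P(i->j) * a_j:
  a_Q = 1/15*a_P + 1/5*a_Q + 2/5*a_R + 0*a_S + 1/5*a_T + 2/15*a_U
  a_R = 2/15*a_P + 7/15*a_Q + 0*a_R + 1/15*a_S + 1/5*a_T + 2/15*a_U
  a_S = 0*a_P + 2/5*a_Q + 2/5*a_R + 0*a_S + 1/5*a_T + 0*a_U
  a_T = 0*a_P + 1/5*a_Q + 7/15*a_R + 4/15*a_S + 0*a_T + 1/15*a_U

Substituting a_P = 1 and a_U = 0, rearrange to (I - Q) a = r where r[i] = P(i -> P):
  [4/5, -2/5, 0, -1/5] . (a_Q, a_R, a_S, a_T) = 1/15
  [-7/15, 1, -1/15, -1/5] . (a_Q, a_R, a_S, a_T) = 2/15
  [-2/5, -2/5, 1, -1/5] . (a_Q, a_R, a_S, a_T) = 0
  [-1/5, -7/15, -4/15, 1] . (a_Q, a_R, a_S, a_T) = 0

Solving yields:
  a_Q = 2009/5232
  a_R = 2165/5232
  a_S = 1031/2616
  a_T = 3/8

Starting state is S, so the absorption probability is a_S = 1031/2616.

Answer: 1031/2616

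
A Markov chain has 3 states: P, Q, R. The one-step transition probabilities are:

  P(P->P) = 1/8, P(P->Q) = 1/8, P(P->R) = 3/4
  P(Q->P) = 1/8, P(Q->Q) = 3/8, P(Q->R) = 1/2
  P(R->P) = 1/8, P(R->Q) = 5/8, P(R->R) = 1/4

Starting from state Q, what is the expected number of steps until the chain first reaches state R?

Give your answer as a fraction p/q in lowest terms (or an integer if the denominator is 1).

Answer: 32/17

Derivation:
Let h_i = expected steps to first reach R from state i.
Boundary: h_R = 0.
First-step equations for the other states:
  h_P = 1 + 1/8*h_P + 1/8*h_Q + 3/4*h_R
  h_Q = 1 + 1/8*h_P + 3/8*h_Q + 1/2*h_R

Substituting h_R = 0 and rearranging gives the linear system (I - Q) h = 1:
  [7/8, -1/8] . (h_P, h_Q) = 1
  [-1/8, 5/8] . (h_P, h_Q) = 1

Solving yields:
  h_P = 24/17
  h_Q = 32/17

Starting state is Q, so the expected hitting time is h_Q = 32/17.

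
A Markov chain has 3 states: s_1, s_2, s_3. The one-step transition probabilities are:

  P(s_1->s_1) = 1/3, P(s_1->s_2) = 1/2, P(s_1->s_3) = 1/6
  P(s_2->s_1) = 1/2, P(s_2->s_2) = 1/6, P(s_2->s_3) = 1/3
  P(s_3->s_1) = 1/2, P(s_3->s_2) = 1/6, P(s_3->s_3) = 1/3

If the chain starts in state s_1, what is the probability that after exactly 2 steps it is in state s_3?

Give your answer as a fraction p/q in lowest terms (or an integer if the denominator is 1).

Computing P^2 by repeated multiplication:
P^1 =
  s_1: [1/3, 1/2, 1/6]
  s_2: [1/2, 1/6, 1/3]
  s_3: [1/2, 1/6, 1/3]
P^2 =
  s_1: [4/9, 5/18, 5/18]
  s_2: [5/12, 1/3, 1/4]
  s_3: [5/12, 1/3, 1/4]

(P^2)[s_1 -> s_3] = 5/18

Answer: 5/18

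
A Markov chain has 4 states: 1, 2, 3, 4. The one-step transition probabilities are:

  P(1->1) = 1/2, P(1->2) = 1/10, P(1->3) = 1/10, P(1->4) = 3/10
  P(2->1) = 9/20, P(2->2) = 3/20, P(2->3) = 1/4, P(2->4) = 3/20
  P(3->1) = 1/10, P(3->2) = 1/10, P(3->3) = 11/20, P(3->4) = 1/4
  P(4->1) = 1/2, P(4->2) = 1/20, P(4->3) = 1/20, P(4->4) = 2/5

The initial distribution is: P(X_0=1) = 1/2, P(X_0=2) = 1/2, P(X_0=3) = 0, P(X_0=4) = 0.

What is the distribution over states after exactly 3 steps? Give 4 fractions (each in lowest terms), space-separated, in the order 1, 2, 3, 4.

Answer: 1683/4000 9/100 2933/16000 979/3200

Derivation:
Propagating the distribution step by step (d_{t+1} = d_t * P):
d_0 = (1=1/2, 2=1/2, 3=0, 4=0)
  d_1[1] = 1/2*1/2 + 1/2*9/20 + 0*1/10 + 0*1/2 = 19/40
  d_1[2] = 1/2*1/10 + 1/2*3/20 + 0*1/10 + 0*1/20 = 1/8
  d_1[3] = 1/2*1/10 + 1/2*1/4 + 0*11/20 + 0*1/20 = 7/40
  d_1[4] = 1/2*3/10 + 1/2*3/20 + 0*1/4 + 0*2/5 = 9/40
d_1 = (1=19/40, 2=1/8, 3=7/40, 4=9/40)
  d_2[1] = 19/40*1/2 + 1/8*9/20 + 7/40*1/10 + 9/40*1/2 = 339/800
  d_2[2] = 19/40*1/10 + 1/8*3/20 + 7/40*1/10 + 9/40*1/20 = 19/200
  d_2[3] = 19/40*1/10 + 1/8*1/4 + 7/40*11/20 + 9/40*1/20 = 149/800
  d_2[4] = 19/40*3/10 + 1/8*3/20 + 7/40*1/4 + 9/40*2/5 = 59/200
d_2 = (1=339/800, 2=19/200, 3=149/800, 4=59/200)
  d_3[1] = 339/800*1/2 + 19/200*9/20 + 149/800*1/10 + 59/200*1/2 = 1683/4000
  d_3[2] = 339/800*1/10 + 19/200*3/20 + 149/800*1/10 + 59/200*1/20 = 9/100
  d_3[3] = 339/800*1/10 + 19/200*1/4 + 149/800*11/20 + 59/200*1/20 = 2933/16000
  d_3[4] = 339/800*3/10 + 19/200*3/20 + 149/800*1/4 + 59/200*2/5 = 979/3200
d_3 = (1=1683/4000, 2=9/100, 3=2933/16000, 4=979/3200)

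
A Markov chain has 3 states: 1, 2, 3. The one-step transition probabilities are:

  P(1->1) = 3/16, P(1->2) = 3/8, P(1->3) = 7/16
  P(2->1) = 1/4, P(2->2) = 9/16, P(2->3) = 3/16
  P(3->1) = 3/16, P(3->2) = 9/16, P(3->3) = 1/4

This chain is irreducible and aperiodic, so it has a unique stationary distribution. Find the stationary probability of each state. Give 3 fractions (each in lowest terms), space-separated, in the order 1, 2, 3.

Answer: 57/259 135/259 67/259

Derivation:
The stationary distribution satisfies pi = pi * P, i.e.:
  pi_1 = 3/16*pi_1 + 1/4*pi_2 + 3/16*pi_3
  pi_2 = 3/8*pi_1 + 9/16*pi_2 + 9/16*pi_3
  pi_3 = 7/16*pi_1 + 3/16*pi_2 + 1/4*pi_3
with normalization: pi_1 + pi_2 + pi_3 = 1.

Using the first 2 balance equations plus normalization, the linear system A*pi = b is:
  [-13/16, 1/4, 3/16] . pi = 0
  [3/8, -7/16, 9/16] . pi = 0
  [1, 1, 1] . pi = 1

Solving yields:
  pi_1 = 57/259
  pi_2 = 135/259
  pi_3 = 67/259

Verification (pi * P):
  57/259*3/16 + 135/259*1/4 + 67/259*3/16 = 57/259 = pi_1  (ok)
  57/259*3/8 + 135/259*9/16 + 67/259*9/16 = 135/259 = pi_2  (ok)
  57/259*7/16 + 135/259*3/16 + 67/259*1/4 = 67/259 = pi_3  (ok)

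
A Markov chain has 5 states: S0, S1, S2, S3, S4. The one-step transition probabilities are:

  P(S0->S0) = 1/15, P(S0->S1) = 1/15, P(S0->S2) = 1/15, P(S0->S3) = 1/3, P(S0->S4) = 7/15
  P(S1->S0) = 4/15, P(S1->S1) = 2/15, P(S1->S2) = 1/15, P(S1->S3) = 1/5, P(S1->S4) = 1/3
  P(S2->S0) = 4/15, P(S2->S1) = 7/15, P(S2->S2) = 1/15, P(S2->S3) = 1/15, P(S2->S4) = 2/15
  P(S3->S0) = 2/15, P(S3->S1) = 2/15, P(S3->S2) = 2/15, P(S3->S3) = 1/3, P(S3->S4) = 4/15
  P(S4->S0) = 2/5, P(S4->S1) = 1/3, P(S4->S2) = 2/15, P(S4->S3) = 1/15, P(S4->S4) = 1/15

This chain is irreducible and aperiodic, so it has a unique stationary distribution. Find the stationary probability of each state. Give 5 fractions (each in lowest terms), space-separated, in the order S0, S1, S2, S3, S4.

Answer: 771/3385 687/3385 332/3385 713/3385 882/3385

Derivation:
The stationary distribution satisfies pi = pi * P, i.e.:
  pi_S0 = 1/15*pi_S0 + 4/15*pi_S1 + 4/15*pi_S2 + 2/15*pi_S3 + 2/5*pi_S4
  pi_S1 = 1/15*pi_S0 + 2/15*pi_S1 + 7/15*pi_S2 + 2/15*pi_S3 + 1/3*pi_S4
  pi_S2 = 1/15*pi_S0 + 1/15*pi_S1 + 1/15*pi_S2 + 2/15*pi_S3 + 2/15*pi_S4
  pi_S3 = 1/3*pi_S0 + 1/5*pi_S1 + 1/15*pi_S2 + 1/3*pi_S3 + 1/15*pi_S4
  pi_S4 = 7/15*pi_S0 + 1/3*pi_S1 + 2/15*pi_S2 + 4/15*pi_S3 + 1/15*pi_S4
with normalization: pi_S0 + pi_S1 + pi_S2 + pi_S3 + pi_S4 = 1.

Using the first 4 balance equations plus normalization, the linear system A*pi = b is:
  [-14/15, 4/15, 4/15, 2/15, 2/5] . pi = 0
  [1/15, -13/15, 7/15, 2/15, 1/3] . pi = 0
  [1/15, 1/15, -14/15, 2/15, 2/15] . pi = 0
  [1/3, 1/5, 1/15, -2/3, 1/15] . pi = 0
  [1, 1, 1, 1, 1] . pi = 1

Solving yields:
  pi_S0 = 771/3385
  pi_S1 = 687/3385
  pi_S2 = 332/3385
  pi_S3 = 713/3385
  pi_S4 = 882/3385

Verification (pi * P):
  771/3385*1/15 + 687/3385*4/15 + 332/3385*4/15 + 713/3385*2/15 + 882/3385*2/5 = 771/3385 = pi_S0  (ok)
  771/3385*1/15 + 687/3385*2/15 + 332/3385*7/15 + 713/3385*2/15 + 882/3385*1/3 = 687/3385 = pi_S1  (ok)
  771/3385*1/15 + 687/3385*1/15 + 332/3385*1/15 + 713/3385*2/15 + 882/3385*2/15 = 332/3385 = pi_S2  (ok)
  771/3385*1/3 + 687/3385*1/5 + 332/3385*1/15 + 713/3385*1/3 + 882/3385*1/15 = 713/3385 = pi_S3  (ok)
  771/3385*7/15 + 687/3385*1/3 + 332/3385*2/15 + 713/3385*4/15 + 882/3385*1/15 = 882/3385 = pi_S4  (ok)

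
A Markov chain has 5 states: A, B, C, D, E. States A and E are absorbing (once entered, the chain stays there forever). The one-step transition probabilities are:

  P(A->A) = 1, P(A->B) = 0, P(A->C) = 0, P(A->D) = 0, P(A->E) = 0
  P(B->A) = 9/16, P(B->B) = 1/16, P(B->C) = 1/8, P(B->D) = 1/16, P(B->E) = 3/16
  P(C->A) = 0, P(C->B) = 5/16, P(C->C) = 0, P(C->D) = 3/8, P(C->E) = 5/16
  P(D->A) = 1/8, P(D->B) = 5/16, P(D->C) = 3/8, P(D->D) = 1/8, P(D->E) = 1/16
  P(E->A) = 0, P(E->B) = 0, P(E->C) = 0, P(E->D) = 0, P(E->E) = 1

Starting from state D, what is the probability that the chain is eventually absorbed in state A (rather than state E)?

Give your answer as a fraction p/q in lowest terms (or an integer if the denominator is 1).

Answer: 145/251

Derivation:
Let a_i = P(absorbed in A | start in state i).
Boundary conditions: a_A = 1, a_E = 0.
For each transient state i, a_i = sum_j P(i->j) * a_j:
  a_B = 9/16*a_A + 1/16*a_B + 1/8*a_C + 1/16*a_D + 3/16*a_E
  a_C = 0*a_A + 5/16*a_B + 0*a_C + 3/8*a_D + 5/16*a_E
  a_D = 1/8*a_A + 5/16*a_B + 3/8*a_C + 1/8*a_D + 1/16*a_E

Substituting a_A = 1 and a_E = 0, rearrange to (I - Q) a = r where r[i] = P(i -> A):
  [15/16, -1/8, -1/16] . (a_B, a_C, a_D) = 9/16
  [-5/16, 1, -3/8] . (a_B, a_C, a_D) = 0
  [-5/16, -3/8, 7/8] . (a_B, a_C, a_D) = 1/8

Solving yields:
  a_B = 874/1255
  a_C = 109/251
  a_D = 145/251

Starting state is D, so the absorption probability is a_D = 145/251.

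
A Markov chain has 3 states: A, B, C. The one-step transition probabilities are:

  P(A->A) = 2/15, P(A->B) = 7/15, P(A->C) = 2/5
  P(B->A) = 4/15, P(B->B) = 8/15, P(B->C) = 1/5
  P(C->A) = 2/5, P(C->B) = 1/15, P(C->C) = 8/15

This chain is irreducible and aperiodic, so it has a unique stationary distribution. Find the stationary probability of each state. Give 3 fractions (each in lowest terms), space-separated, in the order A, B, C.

Answer: 23/82 55/164 63/164

Derivation:
The stationary distribution satisfies pi = pi * P, i.e.:
  pi_A = 2/15*pi_A + 4/15*pi_B + 2/5*pi_C
  pi_B = 7/15*pi_A + 8/15*pi_B + 1/15*pi_C
  pi_C = 2/5*pi_A + 1/5*pi_B + 8/15*pi_C
with normalization: pi_A + pi_B + pi_C = 1.

Using the first 2 balance equations plus normalization, the linear system A*pi = b is:
  [-13/15, 4/15, 2/5] . pi = 0
  [7/15, -7/15, 1/15] . pi = 0
  [1, 1, 1] . pi = 1

Solving yields:
  pi_A = 23/82
  pi_B = 55/164
  pi_C = 63/164

Verification (pi * P):
  23/82*2/15 + 55/164*4/15 + 63/164*2/5 = 23/82 = pi_A  (ok)
  23/82*7/15 + 55/164*8/15 + 63/164*1/15 = 55/164 = pi_B  (ok)
  23/82*2/5 + 55/164*1/5 + 63/164*8/15 = 63/164 = pi_C  (ok)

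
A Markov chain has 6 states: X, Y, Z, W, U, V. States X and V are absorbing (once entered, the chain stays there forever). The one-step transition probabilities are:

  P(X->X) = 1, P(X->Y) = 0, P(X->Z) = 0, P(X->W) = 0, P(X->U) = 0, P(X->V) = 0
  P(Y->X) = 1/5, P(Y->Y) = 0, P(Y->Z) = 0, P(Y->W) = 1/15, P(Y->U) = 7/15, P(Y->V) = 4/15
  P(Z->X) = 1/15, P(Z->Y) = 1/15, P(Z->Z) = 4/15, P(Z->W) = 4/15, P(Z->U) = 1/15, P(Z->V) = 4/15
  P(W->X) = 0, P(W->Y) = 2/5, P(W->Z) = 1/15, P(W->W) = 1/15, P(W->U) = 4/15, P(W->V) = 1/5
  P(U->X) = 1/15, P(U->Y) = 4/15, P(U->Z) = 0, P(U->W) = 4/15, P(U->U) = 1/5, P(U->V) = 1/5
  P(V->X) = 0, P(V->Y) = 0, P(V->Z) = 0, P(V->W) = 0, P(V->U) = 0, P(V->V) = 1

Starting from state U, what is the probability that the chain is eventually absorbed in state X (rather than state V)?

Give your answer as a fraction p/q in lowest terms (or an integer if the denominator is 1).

Answer: 4851/17240

Derivation:
Let a_i = P(absorbed in X | start in state i).
Boundary conditions: a_X = 1, a_V = 0.
For each transient state i, a_i = sum_j P(i->j) * a_j:
  a_Y = 1/5*a_X + 0*a_Y + 0*a_Z + 1/15*a_W + 7/15*a_U + 4/15*a_V
  a_Z = 1/15*a_X + 1/15*a_Y + 4/15*a_Z + 4/15*a_W + 1/15*a_U + 4/15*a_V
  a_W = 0*a_X + 2/5*a_Y + 1/15*a_Z + 1/15*a_W + 4/15*a_U + 1/5*a_V
  a_U = 1/15*a_X + 4/15*a_Y + 0*a_Z + 4/15*a_W + 1/5*a_U + 1/5*a_V

Substituting a_X = 1 and a_V = 0, rearrange to (I - Q) a = r where r[i] = P(i -> X):
  [1, 0, -1/15, -7/15] . (a_Y, a_Z, a_W, a_U) = 1/5
  [-1/15, 11/15, -4/15, -1/15] . (a_Y, a_Z, a_W, a_U) = 1/15
  [-2/5, -1/15, 14/15, -4/15] . (a_Y, a_Z, a_W, a_U) = 0
  [-4/15, 0, -4/15, 4/5] . (a_Y, a_Z, a_W, a_U) = 1/15

Solving yields:
  a_Y = 1199/3448
  a_Z = 2049/8620
  a_W = 531/2155
  a_U = 4851/17240

Starting state is U, so the absorption probability is a_U = 4851/17240.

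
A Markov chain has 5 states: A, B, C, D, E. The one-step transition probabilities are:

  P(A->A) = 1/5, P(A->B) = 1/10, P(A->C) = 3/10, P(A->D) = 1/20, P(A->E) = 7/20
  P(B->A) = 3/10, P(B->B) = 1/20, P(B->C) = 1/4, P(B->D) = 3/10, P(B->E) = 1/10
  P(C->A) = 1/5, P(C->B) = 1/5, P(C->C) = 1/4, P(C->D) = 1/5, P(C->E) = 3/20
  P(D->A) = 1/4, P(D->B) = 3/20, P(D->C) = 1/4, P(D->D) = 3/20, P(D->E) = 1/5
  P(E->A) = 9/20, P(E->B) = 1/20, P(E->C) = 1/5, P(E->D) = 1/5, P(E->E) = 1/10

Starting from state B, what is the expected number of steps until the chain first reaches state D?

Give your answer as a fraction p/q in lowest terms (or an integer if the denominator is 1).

Let h_i = expected steps to first reach D from state i.
Boundary: h_D = 0.
First-step equations for the other states:
  h_A = 1 + 1/5*h_A + 1/10*h_B + 3/10*h_C + 1/20*h_D + 7/20*h_E
  h_B = 1 + 3/10*h_A + 1/20*h_B + 1/4*h_C + 3/10*h_D + 1/10*h_E
  h_C = 1 + 1/5*h_A + 1/5*h_B + 1/4*h_C + 1/5*h_D + 3/20*h_E
  h_E = 1 + 9/20*h_A + 1/20*h_B + 1/5*h_C + 1/5*h_D + 1/10*h_E

Substituting h_D = 0 and rearranging gives the linear system (I - Q) h = 1:
  [4/5, -1/10, -3/10, -7/20] . (h_A, h_B, h_C, h_E) = 1
  [-3/10, 19/20, -1/4, -1/10] . (h_A, h_B, h_C, h_E) = 1
  [-1/5, -1/5, 3/4, -3/20] . (h_A, h_B, h_C, h_E) = 1
  [-9/20, -1/20, -1/5, 9/10] . (h_A, h_B, h_C, h_E) = 1

Solving yields:
  h_A = 43144/6423
  h_B = 34196/6423
  h_C = 36952/6423
  h_E = 12940/2141

Starting state is B, so the expected hitting time is h_B = 34196/6423.

Answer: 34196/6423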